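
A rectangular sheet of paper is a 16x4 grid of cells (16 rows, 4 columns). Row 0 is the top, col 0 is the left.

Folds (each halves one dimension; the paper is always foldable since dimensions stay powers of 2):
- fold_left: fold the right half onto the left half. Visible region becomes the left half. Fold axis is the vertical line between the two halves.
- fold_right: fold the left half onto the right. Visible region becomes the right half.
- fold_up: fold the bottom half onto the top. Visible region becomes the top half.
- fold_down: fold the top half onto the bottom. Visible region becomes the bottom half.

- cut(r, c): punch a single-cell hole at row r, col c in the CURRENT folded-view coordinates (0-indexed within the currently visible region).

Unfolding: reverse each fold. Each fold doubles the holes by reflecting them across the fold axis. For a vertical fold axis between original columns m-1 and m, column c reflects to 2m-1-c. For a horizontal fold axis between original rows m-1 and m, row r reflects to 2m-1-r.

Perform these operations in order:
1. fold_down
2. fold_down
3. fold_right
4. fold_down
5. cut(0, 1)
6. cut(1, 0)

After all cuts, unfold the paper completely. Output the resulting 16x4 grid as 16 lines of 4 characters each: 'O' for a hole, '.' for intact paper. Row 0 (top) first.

Op 1 fold_down: fold axis h@8; visible region now rows[8,16) x cols[0,4) = 8x4
Op 2 fold_down: fold axis h@12; visible region now rows[12,16) x cols[0,4) = 4x4
Op 3 fold_right: fold axis v@2; visible region now rows[12,16) x cols[2,4) = 4x2
Op 4 fold_down: fold axis h@14; visible region now rows[14,16) x cols[2,4) = 2x2
Op 5 cut(0, 1): punch at orig (14,3); cuts so far [(14, 3)]; region rows[14,16) x cols[2,4) = 2x2
Op 6 cut(1, 0): punch at orig (15,2); cuts so far [(14, 3), (15, 2)]; region rows[14,16) x cols[2,4) = 2x2
Unfold 1 (reflect across h@14): 4 holes -> [(12, 2), (13, 3), (14, 3), (15, 2)]
Unfold 2 (reflect across v@2): 8 holes -> [(12, 1), (12, 2), (13, 0), (13, 3), (14, 0), (14, 3), (15, 1), (15, 2)]
Unfold 3 (reflect across h@12): 16 holes -> [(8, 1), (8, 2), (9, 0), (9, 3), (10, 0), (10, 3), (11, 1), (11, 2), (12, 1), (12, 2), (13, 0), (13, 3), (14, 0), (14, 3), (15, 1), (15, 2)]
Unfold 4 (reflect across h@8): 32 holes -> [(0, 1), (0, 2), (1, 0), (1, 3), (2, 0), (2, 3), (3, 1), (3, 2), (4, 1), (4, 2), (5, 0), (5, 3), (6, 0), (6, 3), (7, 1), (7, 2), (8, 1), (8, 2), (9, 0), (9, 3), (10, 0), (10, 3), (11, 1), (11, 2), (12, 1), (12, 2), (13, 0), (13, 3), (14, 0), (14, 3), (15, 1), (15, 2)]

Answer: .OO.
O..O
O..O
.OO.
.OO.
O..O
O..O
.OO.
.OO.
O..O
O..O
.OO.
.OO.
O..O
O..O
.OO.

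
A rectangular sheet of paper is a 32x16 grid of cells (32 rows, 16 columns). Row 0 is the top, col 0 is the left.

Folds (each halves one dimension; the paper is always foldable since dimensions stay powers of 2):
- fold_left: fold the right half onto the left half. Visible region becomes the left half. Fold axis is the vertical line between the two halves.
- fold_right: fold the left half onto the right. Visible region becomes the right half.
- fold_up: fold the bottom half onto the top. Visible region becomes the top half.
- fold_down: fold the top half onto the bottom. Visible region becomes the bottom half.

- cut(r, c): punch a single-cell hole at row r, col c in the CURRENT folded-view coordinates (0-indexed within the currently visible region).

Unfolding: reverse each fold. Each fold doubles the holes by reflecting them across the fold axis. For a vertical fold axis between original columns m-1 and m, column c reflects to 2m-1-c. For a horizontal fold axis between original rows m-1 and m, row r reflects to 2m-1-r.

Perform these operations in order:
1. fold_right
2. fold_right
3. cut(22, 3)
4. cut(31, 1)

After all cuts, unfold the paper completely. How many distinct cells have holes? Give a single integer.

Op 1 fold_right: fold axis v@8; visible region now rows[0,32) x cols[8,16) = 32x8
Op 2 fold_right: fold axis v@12; visible region now rows[0,32) x cols[12,16) = 32x4
Op 3 cut(22, 3): punch at orig (22,15); cuts so far [(22, 15)]; region rows[0,32) x cols[12,16) = 32x4
Op 4 cut(31, 1): punch at orig (31,13); cuts so far [(22, 15), (31, 13)]; region rows[0,32) x cols[12,16) = 32x4
Unfold 1 (reflect across v@12): 4 holes -> [(22, 8), (22, 15), (31, 10), (31, 13)]
Unfold 2 (reflect across v@8): 8 holes -> [(22, 0), (22, 7), (22, 8), (22, 15), (31, 2), (31, 5), (31, 10), (31, 13)]

Answer: 8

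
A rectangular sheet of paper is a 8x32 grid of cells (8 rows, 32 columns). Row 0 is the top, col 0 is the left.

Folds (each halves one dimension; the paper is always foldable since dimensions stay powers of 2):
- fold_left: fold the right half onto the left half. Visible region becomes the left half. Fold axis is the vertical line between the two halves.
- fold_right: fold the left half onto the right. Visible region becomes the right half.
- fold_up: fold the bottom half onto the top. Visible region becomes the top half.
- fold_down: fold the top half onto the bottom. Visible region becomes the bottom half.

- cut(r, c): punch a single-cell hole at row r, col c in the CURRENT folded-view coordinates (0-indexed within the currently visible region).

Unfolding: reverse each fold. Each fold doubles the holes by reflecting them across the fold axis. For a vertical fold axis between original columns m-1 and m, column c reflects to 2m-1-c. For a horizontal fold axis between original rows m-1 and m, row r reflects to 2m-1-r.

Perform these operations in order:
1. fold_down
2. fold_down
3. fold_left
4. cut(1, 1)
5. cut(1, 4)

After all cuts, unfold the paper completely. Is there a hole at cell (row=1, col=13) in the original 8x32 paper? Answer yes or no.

Answer: no

Derivation:
Op 1 fold_down: fold axis h@4; visible region now rows[4,8) x cols[0,32) = 4x32
Op 2 fold_down: fold axis h@6; visible region now rows[6,8) x cols[0,32) = 2x32
Op 3 fold_left: fold axis v@16; visible region now rows[6,8) x cols[0,16) = 2x16
Op 4 cut(1, 1): punch at orig (7,1); cuts so far [(7, 1)]; region rows[6,8) x cols[0,16) = 2x16
Op 5 cut(1, 4): punch at orig (7,4); cuts so far [(7, 1), (7, 4)]; region rows[6,8) x cols[0,16) = 2x16
Unfold 1 (reflect across v@16): 4 holes -> [(7, 1), (7, 4), (7, 27), (7, 30)]
Unfold 2 (reflect across h@6): 8 holes -> [(4, 1), (4, 4), (4, 27), (4, 30), (7, 1), (7, 4), (7, 27), (7, 30)]
Unfold 3 (reflect across h@4): 16 holes -> [(0, 1), (0, 4), (0, 27), (0, 30), (3, 1), (3, 4), (3, 27), (3, 30), (4, 1), (4, 4), (4, 27), (4, 30), (7, 1), (7, 4), (7, 27), (7, 30)]
Holes: [(0, 1), (0, 4), (0, 27), (0, 30), (3, 1), (3, 4), (3, 27), (3, 30), (4, 1), (4, 4), (4, 27), (4, 30), (7, 1), (7, 4), (7, 27), (7, 30)]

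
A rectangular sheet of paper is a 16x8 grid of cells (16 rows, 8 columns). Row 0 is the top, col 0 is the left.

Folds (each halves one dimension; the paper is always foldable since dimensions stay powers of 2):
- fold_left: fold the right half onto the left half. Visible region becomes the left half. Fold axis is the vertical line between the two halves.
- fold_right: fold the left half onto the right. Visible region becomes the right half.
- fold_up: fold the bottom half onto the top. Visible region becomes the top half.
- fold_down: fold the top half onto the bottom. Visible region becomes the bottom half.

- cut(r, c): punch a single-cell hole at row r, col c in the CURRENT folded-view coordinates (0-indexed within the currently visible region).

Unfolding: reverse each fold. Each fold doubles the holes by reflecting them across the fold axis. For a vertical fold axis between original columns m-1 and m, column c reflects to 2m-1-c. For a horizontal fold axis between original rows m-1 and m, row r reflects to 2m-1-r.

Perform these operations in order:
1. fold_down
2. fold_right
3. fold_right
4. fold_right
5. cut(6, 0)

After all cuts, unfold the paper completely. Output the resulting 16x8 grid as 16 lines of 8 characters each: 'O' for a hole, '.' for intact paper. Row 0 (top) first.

Answer: ........
OOOOOOOO
........
........
........
........
........
........
........
........
........
........
........
........
OOOOOOOO
........

Derivation:
Op 1 fold_down: fold axis h@8; visible region now rows[8,16) x cols[0,8) = 8x8
Op 2 fold_right: fold axis v@4; visible region now rows[8,16) x cols[4,8) = 8x4
Op 3 fold_right: fold axis v@6; visible region now rows[8,16) x cols[6,8) = 8x2
Op 4 fold_right: fold axis v@7; visible region now rows[8,16) x cols[7,8) = 8x1
Op 5 cut(6, 0): punch at orig (14,7); cuts so far [(14, 7)]; region rows[8,16) x cols[7,8) = 8x1
Unfold 1 (reflect across v@7): 2 holes -> [(14, 6), (14, 7)]
Unfold 2 (reflect across v@6): 4 holes -> [(14, 4), (14, 5), (14, 6), (14, 7)]
Unfold 3 (reflect across v@4): 8 holes -> [(14, 0), (14, 1), (14, 2), (14, 3), (14, 4), (14, 5), (14, 6), (14, 7)]
Unfold 4 (reflect across h@8): 16 holes -> [(1, 0), (1, 1), (1, 2), (1, 3), (1, 4), (1, 5), (1, 6), (1, 7), (14, 0), (14, 1), (14, 2), (14, 3), (14, 4), (14, 5), (14, 6), (14, 7)]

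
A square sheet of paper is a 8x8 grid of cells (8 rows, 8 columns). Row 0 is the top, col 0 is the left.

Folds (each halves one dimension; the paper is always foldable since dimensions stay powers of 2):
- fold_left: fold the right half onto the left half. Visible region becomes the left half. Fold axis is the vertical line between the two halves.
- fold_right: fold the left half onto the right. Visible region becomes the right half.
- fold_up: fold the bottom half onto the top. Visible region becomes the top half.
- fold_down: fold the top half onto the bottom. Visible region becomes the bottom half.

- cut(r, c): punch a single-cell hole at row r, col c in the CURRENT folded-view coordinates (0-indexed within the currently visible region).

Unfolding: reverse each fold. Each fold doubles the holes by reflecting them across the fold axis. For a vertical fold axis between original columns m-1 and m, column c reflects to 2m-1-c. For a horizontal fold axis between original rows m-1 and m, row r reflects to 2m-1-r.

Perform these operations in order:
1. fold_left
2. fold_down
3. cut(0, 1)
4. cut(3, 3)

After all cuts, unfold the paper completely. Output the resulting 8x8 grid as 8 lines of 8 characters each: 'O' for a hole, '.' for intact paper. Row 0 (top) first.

Answer: ...OO...
........
........
.O....O.
.O....O.
........
........
...OO...

Derivation:
Op 1 fold_left: fold axis v@4; visible region now rows[0,8) x cols[0,4) = 8x4
Op 2 fold_down: fold axis h@4; visible region now rows[4,8) x cols[0,4) = 4x4
Op 3 cut(0, 1): punch at orig (4,1); cuts so far [(4, 1)]; region rows[4,8) x cols[0,4) = 4x4
Op 4 cut(3, 3): punch at orig (7,3); cuts so far [(4, 1), (7, 3)]; region rows[4,8) x cols[0,4) = 4x4
Unfold 1 (reflect across h@4): 4 holes -> [(0, 3), (3, 1), (4, 1), (7, 3)]
Unfold 2 (reflect across v@4): 8 holes -> [(0, 3), (0, 4), (3, 1), (3, 6), (4, 1), (4, 6), (7, 3), (7, 4)]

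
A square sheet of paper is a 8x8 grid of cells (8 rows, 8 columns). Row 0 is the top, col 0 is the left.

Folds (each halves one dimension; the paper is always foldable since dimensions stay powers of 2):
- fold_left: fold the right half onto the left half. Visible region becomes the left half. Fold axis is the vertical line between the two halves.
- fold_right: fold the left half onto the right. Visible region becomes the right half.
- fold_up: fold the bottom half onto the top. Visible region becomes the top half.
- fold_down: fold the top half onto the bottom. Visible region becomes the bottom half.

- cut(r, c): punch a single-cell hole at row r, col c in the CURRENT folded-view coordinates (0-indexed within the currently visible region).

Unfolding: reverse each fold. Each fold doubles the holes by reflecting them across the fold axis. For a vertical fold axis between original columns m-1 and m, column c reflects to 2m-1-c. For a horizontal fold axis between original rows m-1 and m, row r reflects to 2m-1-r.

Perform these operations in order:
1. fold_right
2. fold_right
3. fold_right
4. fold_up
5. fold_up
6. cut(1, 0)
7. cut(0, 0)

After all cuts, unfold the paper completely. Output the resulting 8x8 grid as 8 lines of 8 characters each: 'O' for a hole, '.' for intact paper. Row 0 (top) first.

Op 1 fold_right: fold axis v@4; visible region now rows[0,8) x cols[4,8) = 8x4
Op 2 fold_right: fold axis v@6; visible region now rows[0,8) x cols[6,8) = 8x2
Op 3 fold_right: fold axis v@7; visible region now rows[0,8) x cols[7,8) = 8x1
Op 4 fold_up: fold axis h@4; visible region now rows[0,4) x cols[7,8) = 4x1
Op 5 fold_up: fold axis h@2; visible region now rows[0,2) x cols[7,8) = 2x1
Op 6 cut(1, 0): punch at orig (1,7); cuts so far [(1, 7)]; region rows[0,2) x cols[7,8) = 2x1
Op 7 cut(0, 0): punch at orig (0,7); cuts so far [(0, 7), (1, 7)]; region rows[0,2) x cols[7,8) = 2x1
Unfold 1 (reflect across h@2): 4 holes -> [(0, 7), (1, 7), (2, 7), (3, 7)]
Unfold 2 (reflect across h@4): 8 holes -> [(0, 7), (1, 7), (2, 7), (3, 7), (4, 7), (5, 7), (6, 7), (7, 7)]
Unfold 3 (reflect across v@7): 16 holes -> [(0, 6), (0, 7), (1, 6), (1, 7), (2, 6), (2, 7), (3, 6), (3, 7), (4, 6), (4, 7), (5, 6), (5, 7), (6, 6), (6, 7), (7, 6), (7, 7)]
Unfold 4 (reflect across v@6): 32 holes -> [(0, 4), (0, 5), (0, 6), (0, 7), (1, 4), (1, 5), (1, 6), (1, 7), (2, 4), (2, 5), (2, 6), (2, 7), (3, 4), (3, 5), (3, 6), (3, 7), (4, 4), (4, 5), (4, 6), (4, 7), (5, 4), (5, 5), (5, 6), (5, 7), (6, 4), (6, 5), (6, 6), (6, 7), (7, 4), (7, 5), (7, 6), (7, 7)]
Unfold 5 (reflect across v@4): 64 holes -> [(0, 0), (0, 1), (0, 2), (0, 3), (0, 4), (0, 5), (0, 6), (0, 7), (1, 0), (1, 1), (1, 2), (1, 3), (1, 4), (1, 5), (1, 6), (1, 7), (2, 0), (2, 1), (2, 2), (2, 3), (2, 4), (2, 5), (2, 6), (2, 7), (3, 0), (3, 1), (3, 2), (3, 3), (3, 4), (3, 5), (3, 6), (3, 7), (4, 0), (4, 1), (4, 2), (4, 3), (4, 4), (4, 5), (4, 6), (4, 7), (5, 0), (5, 1), (5, 2), (5, 3), (5, 4), (5, 5), (5, 6), (5, 7), (6, 0), (6, 1), (6, 2), (6, 3), (6, 4), (6, 5), (6, 6), (6, 7), (7, 0), (7, 1), (7, 2), (7, 3), (7, 4), (7, 5), (7, 6), (7, 7)]

Answer: OOOOOOOO
OOOOOOOO
OOOOOOOO
OOOOOOOO
OOOOOOOO
OOOOOOOO
OOOOOOOO
OOOOOOOO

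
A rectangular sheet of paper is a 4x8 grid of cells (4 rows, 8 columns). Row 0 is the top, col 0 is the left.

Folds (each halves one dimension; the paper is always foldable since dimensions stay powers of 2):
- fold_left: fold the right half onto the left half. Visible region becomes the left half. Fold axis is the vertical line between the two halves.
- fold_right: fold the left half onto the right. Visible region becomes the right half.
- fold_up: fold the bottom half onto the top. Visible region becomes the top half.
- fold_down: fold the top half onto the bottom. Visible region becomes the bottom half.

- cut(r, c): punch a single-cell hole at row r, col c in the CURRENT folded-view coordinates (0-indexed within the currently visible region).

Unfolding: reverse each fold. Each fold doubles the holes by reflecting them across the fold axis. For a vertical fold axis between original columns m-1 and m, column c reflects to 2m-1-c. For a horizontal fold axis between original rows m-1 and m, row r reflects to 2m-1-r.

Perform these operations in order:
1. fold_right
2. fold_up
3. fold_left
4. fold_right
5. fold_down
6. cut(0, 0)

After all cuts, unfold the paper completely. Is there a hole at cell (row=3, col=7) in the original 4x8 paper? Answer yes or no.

Answer: yes

Derivation:
Op 1 fold_right: fold axis v@4; visible region now rows[0,4) x cols[4,8) = 4x4
Op 2 fold_up: fold axis h@2; visible region now rows[0,2) x cols[4,8) = 2x4
Op 3 fold_left: fold axis v@6; visible region now rows[0,2) x cols[4,6) = 2x2
Op 4 fold_right: fold axis v@5; visible region now rows[0,2) x cols[5,6) = 2x1
Op 5 fold_down: fold axis h@1; visible region now rows[1,2) x cols[5,6) = 1x1
Op 6 cut(0, 0): punch at orig (1,5); cuts so far [(1, 5)]; region rows[1,2) x cols[5,6) = 1x1
Unfold 1 (reflect across h@1): 2 holes -> [(0, 5), (1, 5)]
Unfold 2 (reflect across v@5): 4 holes -> [(0, 4), (0, 5), (1, 4), (1, 5)]
Unfold 3 (reflect across v@6): 8 holes -> [(0, 4), (0, 5), (0, 6), (0, 7), (1, 4), (1, 5), (1, 6), (1, 7)]
Unfold 4 (reflect across h@2): 16 holes -> [(0, 4), (0, 5), (0, 6), (0, 7), (1, 4), (1, 5), (1, 6), (1, 7), (2, 4), (2, 5), (2, 6), (2, 7), (3, 4), (3, 5), (3, 6), (3, 7)]
Unfold 5 (reflect across v@4): 32 holes -> [(0, 0), (0, 1), (0, 2), (0, 3), (0, 4), (0, 5), (0, 6), (0, 7), (1, 0), (1, 1), (1, 2), (1, 3), (1, 4), (1, 5), (1, 6), (1, 7), (2, 0), (2, 1), (2, 2), (2, 3), (2, 4), (2, 5), (2, 6), (2, 7), (3, 0), (3, 1), (3, 2), (3, 3), (3, 4), (3, 5), (3, 6), (3, 7)]
Holes: [(0, 0), (0, 1), (0, 2), (0, 3), (0, 4), (0, 5), (0, 6), (0, 7), (1, 0), (1, 1), (1, 2), (1, 3), (1, 4), (1, 5), (1, 6), (1, 7), (2, 0), (2, 1), (2, 2), (2, 3), (2, 4), (2, 5), (2, 6), (2, 7), (3, 0), (3, 1), (3, 2), (3, 3), (3, 4), (3, 5), (3, 6), (3, 7)]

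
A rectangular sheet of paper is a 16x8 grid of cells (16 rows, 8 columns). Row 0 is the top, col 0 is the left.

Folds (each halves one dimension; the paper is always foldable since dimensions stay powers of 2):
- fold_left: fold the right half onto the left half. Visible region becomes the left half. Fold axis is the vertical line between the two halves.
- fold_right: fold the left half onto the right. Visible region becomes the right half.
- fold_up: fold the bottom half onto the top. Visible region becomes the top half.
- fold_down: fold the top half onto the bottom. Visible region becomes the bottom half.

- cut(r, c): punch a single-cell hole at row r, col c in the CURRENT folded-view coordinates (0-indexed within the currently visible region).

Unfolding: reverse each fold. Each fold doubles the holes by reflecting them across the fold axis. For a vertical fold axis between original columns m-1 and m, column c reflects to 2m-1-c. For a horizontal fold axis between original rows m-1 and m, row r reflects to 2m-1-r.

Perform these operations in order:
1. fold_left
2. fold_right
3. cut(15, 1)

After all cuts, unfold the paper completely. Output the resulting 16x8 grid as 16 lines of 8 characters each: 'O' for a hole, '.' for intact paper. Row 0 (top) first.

Op 1 fold_left: fold axis v@4; visible region now rows[0,16) x cols[0,4) = 16x4
Op 2 fold_right: fold axis v@2; visible region now rows[0,16) x cols[2,4) = 16x2
Op 3 cut(15, 1): punch at orig (15,3); cuts so far [(15, 3)]; region rows[0,16) x cols[2,4) = 16x2
Unfold 1 (reflect across v@2): 2 holes -> [(15, 0), (15, 3)]
Unfold 2 (reflect across v@4): 4 holes -> [(15, 0), (15, 3), (15, 4), (15, 7)]

Answer: ........
........
........
........
........
........
........
........
........
........
........
........
........
........
........
O..OO..O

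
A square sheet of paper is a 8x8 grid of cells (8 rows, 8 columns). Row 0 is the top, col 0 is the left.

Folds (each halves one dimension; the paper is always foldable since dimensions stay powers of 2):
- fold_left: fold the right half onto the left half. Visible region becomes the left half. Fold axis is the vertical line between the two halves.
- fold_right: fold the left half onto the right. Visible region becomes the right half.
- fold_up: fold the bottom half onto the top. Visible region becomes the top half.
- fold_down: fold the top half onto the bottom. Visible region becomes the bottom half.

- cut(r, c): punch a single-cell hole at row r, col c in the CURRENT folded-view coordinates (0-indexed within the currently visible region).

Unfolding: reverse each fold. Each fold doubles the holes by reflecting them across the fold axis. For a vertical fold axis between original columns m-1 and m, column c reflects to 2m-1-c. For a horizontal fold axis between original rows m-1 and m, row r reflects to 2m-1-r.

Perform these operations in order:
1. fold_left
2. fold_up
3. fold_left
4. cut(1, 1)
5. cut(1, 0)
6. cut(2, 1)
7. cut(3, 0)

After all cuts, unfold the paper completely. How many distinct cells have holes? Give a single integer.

Answer: 32

Derivation:
Op 1 fold_left: fold axis v@4; visible region now rows[0,8) x cols[0,4) = 8x4
Op 2 fold_up: fold axis h@4; visible region now rows[0,4) x cols[0,4) = 4x4
Op 3 fold_left: fold axis v@2; visible region now rows[0,4) x cols[0,2) = 4x2
Op 4 cut(1, 1): punch at orig (1,1); cuts so far [(1, 1)]; region rows[0,4) x cols[0,2) = 4x2
Op 5 cut(1, 0): punch at orig (1,0); cuts so far [(1, 0), (1, 1)]; region rows[0,4) x cols[0,2) = 4x2
Op 6 cut(2, 1): punch at orig (2,1); cuts so far [(1, 0), (1, 1), (2, 1)]; region rows[0,4) x cols[0,2) = 4x2
Op 7 cut(3, 0): punch at orig (3,0); cuts so far [(1, 0), (1, 1), (2, 1), (3, 0)]; region rows[0,4) x cols[0,2) = 4x2
Unfold 1 (reflect across v@2): 8 holes -> [(1, 0), (1, 1), (1, 2), (1, 3), (2, 1), (2, 2), (3, 0), (3, 3)]
Unfold 2 (reflect across h@4): 16 holes -> [(1, 0), (1, 1), (1, 2), (1, 3), (2, 1), (2, 2), (3, 0), (3, 3), (4, 0), (4, 3), (5, 1), (5, 2), (6, 0), (6, 1), (6, 2), (6, 3)]
Unfold 3 (reflect across v@4): 32 holes -> [(1, 0), (1, 1), (1, 2), (1, 3), (1, 4), (1, 5), (1, 6), (1, 7), (2, 1), (2, 2), (2, 5), (2, 6), (3, 0), (3, 3), (3, 4), (3, 7), (4, 0), (4, 3), (4, 4), (4, 7), (5, 1), (5, 2), (5, 5), (5, 6), (6, 0), (6, 1), (6, 2), (6, 3), (6, 4), (6, 5), (6, 6), (6, 7)]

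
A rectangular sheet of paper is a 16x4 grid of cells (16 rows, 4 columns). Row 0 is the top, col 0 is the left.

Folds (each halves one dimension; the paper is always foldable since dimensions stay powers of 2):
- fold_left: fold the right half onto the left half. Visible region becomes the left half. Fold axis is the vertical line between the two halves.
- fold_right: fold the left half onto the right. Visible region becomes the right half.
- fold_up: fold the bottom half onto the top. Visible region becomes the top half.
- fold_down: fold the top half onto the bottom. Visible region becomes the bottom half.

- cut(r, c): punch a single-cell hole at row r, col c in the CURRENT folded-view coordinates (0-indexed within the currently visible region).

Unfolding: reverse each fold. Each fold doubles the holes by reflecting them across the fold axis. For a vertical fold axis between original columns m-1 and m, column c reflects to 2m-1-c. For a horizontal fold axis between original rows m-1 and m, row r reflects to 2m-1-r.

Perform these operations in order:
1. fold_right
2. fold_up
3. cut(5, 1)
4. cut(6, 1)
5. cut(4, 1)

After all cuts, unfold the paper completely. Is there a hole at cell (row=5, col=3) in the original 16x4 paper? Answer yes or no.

Answer: yes

Derivation:
Op 1 fold_right: fold axis v@2; visible region now rows[0,16) x cols[2,4) = 16x2
Op 2 fold_up: fold axis h@8; visible region now rows[0,8) x cols[2,4) = 8x2
Op 3 cut(5, 1): punch at orig (5,3); cuts so far [(5, 3)]; region rows[0,8) x cols[2,4) = 8x2
Op 4 cut(6, 1): punch at orig (6,3); cuts so far [(5, 3), (6, 3)]; region rows[0,8) x cols[2,4) = 8x2
Op 5 cut(4, 1): punch at orig (4,3); cuts so far [(4, 3), (5, 3), (6, 3)]; region rows[0,8) x cols[2,4) = 8x2
Unfold 1 (reflect across h@8): 6 holes -> [(4, 3), (5, 3), (6, 3), (9, 3), (10, 3), (11, 3)]
Unfold 2 (reflect across v@2): 12 holes -> [(4, 0), (4, 3), (5, 0), (5, 3), (6, 0), (6, 3), (9, 0), (9, 3), (10, 0), (10, 3), (11, 0), (11, 3)]
Holes: [(4, 0), (4, 3), (5, 0), (5, 3), (6, 0), (6, 3), (9, 0), (9, 3), (10, 0), (10, 3), (11, 0), (11, 3)]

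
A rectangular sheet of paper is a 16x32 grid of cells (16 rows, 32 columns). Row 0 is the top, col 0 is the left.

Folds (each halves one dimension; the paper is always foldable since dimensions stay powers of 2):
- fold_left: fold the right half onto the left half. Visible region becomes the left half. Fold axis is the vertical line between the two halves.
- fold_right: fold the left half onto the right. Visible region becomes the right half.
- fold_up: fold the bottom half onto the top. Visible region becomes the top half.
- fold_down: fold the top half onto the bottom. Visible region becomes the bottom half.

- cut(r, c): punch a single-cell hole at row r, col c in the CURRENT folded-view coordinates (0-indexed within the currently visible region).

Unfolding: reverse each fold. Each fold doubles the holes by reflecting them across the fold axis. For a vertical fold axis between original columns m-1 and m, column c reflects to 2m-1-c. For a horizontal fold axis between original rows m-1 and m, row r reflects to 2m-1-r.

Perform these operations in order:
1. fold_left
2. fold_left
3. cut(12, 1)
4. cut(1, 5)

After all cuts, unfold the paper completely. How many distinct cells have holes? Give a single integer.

Answer: 8

Derivation:
Op 1 fold_left: fold axis v@16; visible region now rows[0,16) x cols[0,16) = 16x16
Op 2 fold_left: fold axis v@8; visible region now rows[0,16) x cols[0,8) = 16x8
Op 3 cut(12, 1): punch at orig (12,1); cuts so far [(12, 1)]; region rows[0,16) x cols[0,8) = 16x8
Op 4 cut(1, 5): punch at orig (1,5); cuts so far [(1, 5), (12, 1)]; region rows[0,16) x cols[0,8) = 16x8
Unfold 1 (reflect across v@8): 4 holes -> [(1, 5), (1, 10), (12, 1), (12, 14)]
Unfold 2 (reflect across v@16): 8 holes -> [(1, 5), (1, 10), (1, 21), (1, 26), (12, 1), (12, 14), (12, 17), (12, 30)]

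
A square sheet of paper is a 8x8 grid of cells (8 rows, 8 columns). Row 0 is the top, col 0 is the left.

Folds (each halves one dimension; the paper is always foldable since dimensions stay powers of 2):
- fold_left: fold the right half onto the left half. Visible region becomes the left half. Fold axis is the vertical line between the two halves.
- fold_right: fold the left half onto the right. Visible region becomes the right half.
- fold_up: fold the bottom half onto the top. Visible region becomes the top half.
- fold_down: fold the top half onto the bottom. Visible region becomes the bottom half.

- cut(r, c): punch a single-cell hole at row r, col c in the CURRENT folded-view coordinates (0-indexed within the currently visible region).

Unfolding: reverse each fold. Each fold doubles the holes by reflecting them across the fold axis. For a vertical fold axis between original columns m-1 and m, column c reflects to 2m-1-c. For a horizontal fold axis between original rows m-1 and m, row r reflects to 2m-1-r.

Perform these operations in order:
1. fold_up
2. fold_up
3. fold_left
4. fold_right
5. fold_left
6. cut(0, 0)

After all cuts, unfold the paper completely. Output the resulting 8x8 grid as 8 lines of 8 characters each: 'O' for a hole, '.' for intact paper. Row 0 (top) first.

Answer: OOOOOOOO
........
........
OOOOOOOO
OOOOOOOO
........
........
OOOOOOOO

Derivation:
Op 1 fold_up: fold axis h@4; visible region now rows[0,4) x cols[0,8) = 4x8
Op 2 fold_up: fold axis h@2; visible region now rows[0,2) x cols[0,8) = 2x8
Op 3 fold_left: fold axis v@4; visible region now rows[0,2) x cols[0,4) = 2x4
Op 4 fold_right: fold axis v@2; visible region now rows[0,2) x cols[2,4) = 2x2
Op 5 fold_left: fold axis v@3; visible region now rows[0,2) x cols[2,3) = 2x1
Op 6 cut(0, 0): punch at orig (0,2); cuts so far [(0, 2)]; region rows[0,2) x cols[2,3) = 2x1
Unfold 1 (reflect across v@3): 2 holes -> [(0, 2), (0, 3)]
Unfold 2 (reflect across v@2): 4 holes -> [(0, 0), (0, 1), (0, 2), (0, 3)]
Unfold 3 (reflect across v@4): 8 holes -> [(0, 0), (0, 1), (0, 2), (0, 3), (0, 4), (0, 5), (0, 6), (0, 7)]
Unfold 4 (reflect across h@2): 16 holes -> [(0, 0), (0, 1), (0, 2), (0, 3), (0, 4), (0, 5), (0, 6), (0, 7), (3, 0), (3, 1), (3, 2), (3, 3), (3, 4), (3, 5), (3, 6), (3, 7)]
Unfold 5 (reflect across h@4): 32 holes -> [(0, 0), (0, 1), (0, 2), (0, 3), (0, 4), (0, 5), (0, 6), (0, 7), (3, 0), (3, 1), (3, 2), (3, 3), (3, 4), (3, 5), (3, 6), (3, 7), (4, 0), (4, 1), (4, 2), (4, 3), (4, 4), (4, 5), (4, 6), (4, 7), (7, 0), (7, 1), (7, 2), (7, 3), (7, 4), (7, 5), (7, 6), (7, 7)]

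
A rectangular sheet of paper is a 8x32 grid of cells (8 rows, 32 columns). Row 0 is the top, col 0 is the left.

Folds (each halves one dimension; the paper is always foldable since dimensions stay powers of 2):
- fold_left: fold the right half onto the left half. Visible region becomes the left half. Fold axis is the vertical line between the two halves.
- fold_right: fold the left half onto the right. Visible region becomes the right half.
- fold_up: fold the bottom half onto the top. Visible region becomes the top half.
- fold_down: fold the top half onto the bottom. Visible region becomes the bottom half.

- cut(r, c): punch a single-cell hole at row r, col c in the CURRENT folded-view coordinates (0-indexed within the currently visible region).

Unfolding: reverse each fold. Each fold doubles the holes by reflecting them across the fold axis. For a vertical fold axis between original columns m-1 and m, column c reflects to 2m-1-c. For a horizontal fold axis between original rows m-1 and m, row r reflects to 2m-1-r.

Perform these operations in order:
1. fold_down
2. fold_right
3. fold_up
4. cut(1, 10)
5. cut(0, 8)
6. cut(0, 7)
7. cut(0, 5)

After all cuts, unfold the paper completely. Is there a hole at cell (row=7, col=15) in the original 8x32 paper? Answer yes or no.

Answer: no

Derivation:
Op 1 fold_down: fold axis h@4; visible region now rows[4,8) x cols[0,32) = 4x32
Op 2 fold_right: fold axis v@16; visible region now rows[4,8) x cols[16,32) = 4x16
Op 3 fold_up: fold axis h@6; visible region now rows[4,6) x cols[16,32) = 2x16
Op 4 cut(1, 10): punch at orig (5,26); cuts so far [(5, 26)]; region rows[4,6) x cols[16,32) = 2x16
Op 5 cut(0, 8): punch at orig (4,24); cuts so far [(4, 24), (5, 26)]; region rows[4,6) x cols[16,32) = 2x16
Op 6 cut(0, 7): punch at orig (4,23); cuts so far [(4, 23), (4, 24), (5, 26)]; region rows[4,6) x cols[16,32) = 2x16
Op 7 cut(0, 5): punch at orig (4,21); cuts so far [(4, 21), (4, 23), (4, 24), (5, 26)]; region rows[4,6) x cols[16,32) = 2x16
Unfold 1 (reflect across h@6): 8 holes -> [(4, 21), (4, 23), (4, 24), (5, 26), (6, 26), (7, 21), (7, 23), (7, 24)]
Unfold 2 (reflect across v@16): 16 holes -> [(4, 7), (4, 8), (4, 10), (4, 21), (4, 23), (4, 24), (5, 5), (5, 26), (6, 5), (6, 26), (7, 7), (7, 8), (7, 10), (7, 21), (7, 23), (7, 24)]
Unfold 3 (reflect across h@4): 32 holes -> [(0, 7), (0, 8), (0, 10), (0, 21), (0, 23), (0, 24), (1, 5), (1, 26), (2, 5), (2, 26), (3, 7), (3, 8), (3, 10), (3, 21), (3, 23), (3, 24), (4, 7), (4, 8), (4, 10), (4, 21), (4, 23), (4, 24), (5, 5), (5, 26), (6, 5), (6, 26), (7, 7), (7, 8), (7, 10), (7, 21), (7, 23), (7, 24)]
Holes: [(0, 7), (0, 8), (0, 10), (0, 21), (0, 23), (0, 24), (1, 5), (1, 26), (2, 5), (2, 26), (3, 7), (3, 8), (3, 10), (3, 21), (3, 23), (3, 24), (4, 7), (4, 8), (4, 10), (4, 21), (4, 23), (4, 24), (5, 5), (5, 26), (6, 5), (6, 26), (7, 7), (7, 8), (7, 10), (7, 21), (7, 23), (7, 24)]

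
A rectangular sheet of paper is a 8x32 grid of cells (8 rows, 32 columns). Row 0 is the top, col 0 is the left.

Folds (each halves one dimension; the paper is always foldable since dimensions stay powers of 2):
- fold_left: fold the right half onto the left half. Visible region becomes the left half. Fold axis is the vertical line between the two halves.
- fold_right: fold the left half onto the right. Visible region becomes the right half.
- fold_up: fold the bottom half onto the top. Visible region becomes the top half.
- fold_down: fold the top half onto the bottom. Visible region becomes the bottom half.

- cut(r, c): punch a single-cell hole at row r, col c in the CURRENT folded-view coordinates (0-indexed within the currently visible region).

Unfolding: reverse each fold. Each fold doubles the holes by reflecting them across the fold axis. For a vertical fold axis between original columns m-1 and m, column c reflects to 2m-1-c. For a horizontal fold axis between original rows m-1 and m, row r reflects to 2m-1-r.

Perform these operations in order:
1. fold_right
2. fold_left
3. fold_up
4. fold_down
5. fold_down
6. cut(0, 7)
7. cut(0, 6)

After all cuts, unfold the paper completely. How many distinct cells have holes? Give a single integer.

Answer: 64

Derivation:
Op 1 fold_right: fold axis v@16; visible region now rows[0,8) x cols[16,32) = 8x16
Op 2 fold_left: fold axis v@24; visible region now rows[0,8) x cols[16,24) = 8x8
Op 3 fold_up: fold axis h@4; visible region now rows[0,4) x cols[16,24) = 4x8
Op 4 fold_down: fold axis h@2; visible region now rows[2,4) x cols[16,24) = 2x8
Op 5 fold_down: fold axis h@3; visible region now rows[3,4) x cols[16,24) = 1x8
Op 6 cut(0, 7): punch at orig (3,23); cuts so far [(3, 23)]; region rows[3,4) x cols[16,24) = 1x8
Op 7 cut(0, 6): punch at orig (3,22); cuts so far [(3, 22), (3, 23)]; region rows[3,4) x cols[16,24) = 1x8
Unfold 1 (reflect across h@3): 4 holes -> [(2, 22), (2, 23), (3, 22), (3, 23)]
Unfold 2 (reflect across h@2): 8 holes -> [(0, 22), (0, 23), (1, 22), (1, 23), (2, 22), (2, 23), (3, 22), (3, 23)]
Unfold 3 (reflect across h@4): 16 holes -> [(0, 22), (0, 23), (1, 22), (1, 23), (2, 22), (2, 23), (3, 22), (3, 23), (4, 22), (4, 23), (5, 22), (5, 23), (6, 22), (6, 23), (7, 22), (7, 23)]
Unfold 4 (reflect across v@24): 32 holes -> [(0, 22), (0, 23), (0, 24), (0, 25), (1, 22), (1, 23), (1, 24), (1, 25), (2, 22), (2, 23), (2, 24), (2, 25), (3, 22), (3, 23), (3, 24), (3, 25), (4, 22), (4, 23), (4, 24), (4, 25), (5, 22), (5, 23), (5, 24), (5, 25), (6, 22), (6, 23), (6, 24), (6, 25), (7, 22), (7, 23), (7, 24), (7, 25)]
Unfold 5 (reflect across v@16): 64 holes -> [(0, 6), (0, 7), (0, 8), (0, 9), (0, 22), (0, 23), (0, 24), (0, 25), (1, 6), (1, 7), (1, 8), (1, 9), (1, 22), (1, 23), (1, 24), (1, 25), (2, 6), (2, 7), (2, 8), (2, 9), (2, 22), (2, 23), (2, 24), (2, 25), (3, 6), (3, 7), (3, 8), (3, 9), (3, 22), (3, 23), (3, 24), (3, 25), (4, 6), (4, 7), (4, 8), (4, 9), (4, 22), (4, 23), (4, 24), (4, 25), (5, 6), (5, 7), (5, 8), (5, 9), (5, 22), (5, 23), (5, 24), (5, 25), (6, 6), (6, 7), (6, 8), (6, 9), (6, 22), (6, 23), (6, 24), (6, 25), (7, 6), (7, 7), (7, 8), (7, 9), (7, 22), (7, 23), (7, 24), (7, 25)]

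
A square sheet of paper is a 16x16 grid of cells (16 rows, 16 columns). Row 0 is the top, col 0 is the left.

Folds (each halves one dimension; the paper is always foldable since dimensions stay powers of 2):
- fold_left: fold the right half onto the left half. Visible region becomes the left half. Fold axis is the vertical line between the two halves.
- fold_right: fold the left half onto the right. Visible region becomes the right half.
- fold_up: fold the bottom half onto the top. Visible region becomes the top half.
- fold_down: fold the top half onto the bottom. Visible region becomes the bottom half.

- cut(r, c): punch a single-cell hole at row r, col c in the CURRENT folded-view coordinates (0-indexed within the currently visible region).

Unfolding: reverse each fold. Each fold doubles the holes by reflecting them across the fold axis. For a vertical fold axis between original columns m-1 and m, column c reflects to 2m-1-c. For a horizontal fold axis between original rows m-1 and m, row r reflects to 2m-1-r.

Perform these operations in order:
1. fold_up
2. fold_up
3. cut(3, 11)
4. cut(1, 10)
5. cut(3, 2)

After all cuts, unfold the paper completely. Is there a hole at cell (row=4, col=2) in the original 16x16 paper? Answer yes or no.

Answer: yes

Derivation:
Op 1 fold_up: fold axis h@8; visible region now rows[0,8) x cols[0,16) = 8x16
Op 2 fold_up: fold axis h@4; visible region now rows[0,4) x cols[0,16) = 4x16
Op 3 cut(3, 11): punch at orig (3,11); cuts so far [(3, 11)]; region rows[0,4) x cols[0,16) = 4x16
Op 4 cut(1, 10): punch at orig (1,10); cuts so far [(1, 10), (3, 11)]; region rows[0,4) x cols[0,16) = 4x16
Op 5 cut(3, 2): punch at orig (3,2); cuts so far [(1, 10), (3, 2), (3, 11)]; region rows[0,4) x cols[0,16) = 4x16
Unfold 1 (reflect across h@4): 6 holes -> [(1, 10), (3, 2), (3, 11), (4, 2), (4, 11), (6, 10)]
Unfold 2 (reflect across h@8): 12 holes -> [(1, 10), (3, 2), (3, 11), (4, 2), (4, 11), (6, 10), (9, 10), (11, 2), (11, 11), (12, 2), (12, 11), (14, 10)]
Holes: [(1, 10), (3, 2), (3, 11), (4, 2), (4, 11), (6, 10), (9, 10), (11, 2), (11, 11), (12, 2), (12, 11), (14, 10)]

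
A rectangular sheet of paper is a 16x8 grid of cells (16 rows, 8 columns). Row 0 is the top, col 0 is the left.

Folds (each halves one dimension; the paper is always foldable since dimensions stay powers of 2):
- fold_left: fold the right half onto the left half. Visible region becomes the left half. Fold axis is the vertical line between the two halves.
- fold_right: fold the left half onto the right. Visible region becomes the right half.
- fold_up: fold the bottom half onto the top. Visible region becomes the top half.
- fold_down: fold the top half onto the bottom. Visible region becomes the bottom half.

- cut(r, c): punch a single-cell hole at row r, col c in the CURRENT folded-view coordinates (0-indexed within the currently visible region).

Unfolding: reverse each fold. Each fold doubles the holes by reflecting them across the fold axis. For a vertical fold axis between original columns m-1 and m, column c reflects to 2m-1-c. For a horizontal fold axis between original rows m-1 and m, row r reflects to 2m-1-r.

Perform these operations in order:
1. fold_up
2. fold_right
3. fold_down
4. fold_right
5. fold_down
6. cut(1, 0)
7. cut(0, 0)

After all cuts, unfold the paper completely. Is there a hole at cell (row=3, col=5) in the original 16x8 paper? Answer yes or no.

Answer: yes

Derivation:
Op 1 fold_up: fold axis h@8; visible region now rows[0,8) x cols[0,8) = 8x8
Op 2 fold_right: fold axis v@4; visible region now rows[0,8) x cols[4,8) = 8x4
Op 3 fold_down: fold axis h@4; visible region now rows[4,8) x cols[4,8) = 4x4
Op 4 fold_right: fold axis v@6; visible region now rows[4,8) x cols[6,8) = 4x2
Op 5 fold_down: fold axis h@6; visible region now rows[6,8) x cols[6,8) = 2x2
Op 6 cut(1, 0): punch at orig (7,6); cuts so far [(7, 6)]; region rows[6,8) x cols[6,8) = 2x2
Op 7 cut(0, 0): punch at orig (6,6); cuts so far [(6, 6), (7, 6)]; region rows[6,8) x cols[6,8) = 2x2
Unfold 1 (reflect across h@6): 4 holes -> [(4, 6), (5, 6), (6, 6), (7, 6)]
Unfold 2 (reflect across v@6): 8 holes -> [(4, 5), (4, 6), (5, 5), (5, 6), (6, 5), (6, 6), (7, 5), (7, 6)]
Unfold 3 (reflect across h@4): 16 holes -> [(0, 5), (0, 6), (1, 5), (1, 6), (2, 5), (2, 6), (3, 5), (3, 6), (4, 5), (4, 6), (5, 5), (5, 6), (6, 5), (6, 6), (7, 5), (7, 6)]
Unfold 4 (reflect across v@4): 32 holes -> [(0, 1), (0, 2), (0, 5), (0, 6), (1, 1), (1, 2), (1, 5), (1, 6), (2, 1), (2, 2), (2, 5), (2, 6), (3, 1), (3, 2), (3, 5), (3, 6), (4, 1), (4, 2), (4, 5), (4, 6), (5, 1), (5, 2), (5, 5), (5, 6), (6, 1), (6, 2), (6, 5), (6, 6), (7, 1), (7, 2), (7, 5), (7, 6)]
Unfold 5 (reflect across h@8): 64 holes -> [(0, 1), (0, 2), (0, 5), (0, 6), (1, 1), (1, 2), (1, 5), (1, 6), (2, 1), (2, 2), (2, 5), (2, 6), (3, 1), (3, 2), (3, 5), (3, 6), (4, 1), (4, 2), (4, 5), (4, 6), (5, 1), (5, 2), (5, 5), (5, 6), (6, 1), (6, 2), (6, 5), (6, 6), (7, 1), (7, 2), (7, 5), (7, 6), (8, 1), (8, 2), (8, 5), (8, 6), (9, 1), (9, 2), (9, 5), (9, 6), (10, 1), (10, 2), (10, 5), (10, 6), (11, 1), (11, 2), (11, 5), (11, 6), (12, 1), (12, 2), (12, 5), (12, 6), (13, 1), (13, 2), (13, 5), (13, 6), (14, 1), (14, 2), (14, 5), (14, 6), (15, 1), (15, 2), (15, 5), (15, 6)]
Holes: [(0, 1), (0, 2), (0, 5), (0, 6), (1, 1), (1, 2), (1, 5), (1, 6), (2, 1), (2, 2), (2, 5), (2, 6), (3, 1), (3, 2), (3, 5), (3, 6), (4, 1), (4, 2), (4, 5), (4, 6), (5, 1), (5, 2), (5, 5), (5, 6), (6, 1), (6, 2), (6, 5), (6, 6), (7, 1), (7, 2), (7, 5), (7, 6), (8, 1), (8, 2), (8, 5), (8, 6), (9, 1), (9, 2), (9, 5), (9, 6), (10, 1), (10, 2), (10, 5), (10, 6), (11, 1), (11, 2), (11, 5), (11, 6), (12, 1), (12, 2), (12, 5), (12, 6), (13, 1), (13, 2), (13, 5), (13, 6), (14, 1), (14, 2), (14, 5), (14, 6), (15, 1), (15, 2), (15, 5), (15, 6)]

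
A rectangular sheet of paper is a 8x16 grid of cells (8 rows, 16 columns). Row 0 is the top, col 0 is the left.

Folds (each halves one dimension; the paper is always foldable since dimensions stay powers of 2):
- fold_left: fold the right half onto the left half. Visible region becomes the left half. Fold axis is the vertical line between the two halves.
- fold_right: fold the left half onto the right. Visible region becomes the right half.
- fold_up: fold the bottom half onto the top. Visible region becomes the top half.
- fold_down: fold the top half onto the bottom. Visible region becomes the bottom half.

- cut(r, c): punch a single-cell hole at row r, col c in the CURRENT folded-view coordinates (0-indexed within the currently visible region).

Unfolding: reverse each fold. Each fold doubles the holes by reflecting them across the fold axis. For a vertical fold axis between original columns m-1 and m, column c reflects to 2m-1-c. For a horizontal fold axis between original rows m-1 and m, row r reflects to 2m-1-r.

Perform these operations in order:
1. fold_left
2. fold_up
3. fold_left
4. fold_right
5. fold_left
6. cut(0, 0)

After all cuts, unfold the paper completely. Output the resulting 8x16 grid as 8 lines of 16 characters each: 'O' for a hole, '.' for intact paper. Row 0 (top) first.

Op 1 fold_left: fold axis v@8; visible region now rows[0,8) x cols[0,8) = 8x8
Op 2 fold_up: fold axis h@4; visible region now rows[0,4) x cols[0,8) = 4x8
Op 3 fold_left: fold axis v@4; visible region now rows[0,4) x cols[0,4) = 4x4
Op 4 fold_right: fold axis v@2; visible region now rows[0,4) x cols[2,4) = 4x2
Op 5 fold_left: fold axis v@3; visible region now rows[0,4) x cols[2,3) = 4x1
Op 6 cut(0, 0): punch at orig (0,2); cuts so far [(0, 2)]; region rows[0,4) x cols[2,3) = 4x1
Unfold 1 (reflect across v@3): 2 holes -> [(0, 2), (0, 3)]
Unfold 2 (reflect across v@2): 4 holes -> [(0, 0), (0, 1), (0, 2), (0, 3)]
Unfold 3 (reflect across v@4): 8 holes -> [(0, 0), (0, 1), (0, 2), (0, 3), (0, 4), (0, 5), (0, 6), (0, 7)]
Unfold 4 (reflect across h@4): 16 holes -> [(0, 0), (0, 1), (0, 2), (0, 3), (0, 4), (0, 5), (0, 6), (0, 7), (7, 0), (7, 1), (7, 2), (7, 3), (7, 4), (7, 5), (7, 6), (7, 7)]
Unfold 5 (reflect across v@8): 32 holes -> [(0, 0), (0, 1), (0, 2), (0, 3), (0, 4), (0, 5), (0, 6), (0, 7), (0, 8), (0, 9), (0, 10), (0, 11), (0, 12), (0, 13), (0, 14), (0, 15), (7, 0), (7, 1), (7, 2), (7, 3), (7, 4), (7, 5), (7, 6), (7, 7), (7, 8), (7, 9), (7, 10), (7, 11), (7, 12), (7, 13), (7, 14), (7, 15)]

Answer: OOOOOOOOOOOOOOOO
................
................
................
................
................
................
OOOOOOOOOOOOOOOO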